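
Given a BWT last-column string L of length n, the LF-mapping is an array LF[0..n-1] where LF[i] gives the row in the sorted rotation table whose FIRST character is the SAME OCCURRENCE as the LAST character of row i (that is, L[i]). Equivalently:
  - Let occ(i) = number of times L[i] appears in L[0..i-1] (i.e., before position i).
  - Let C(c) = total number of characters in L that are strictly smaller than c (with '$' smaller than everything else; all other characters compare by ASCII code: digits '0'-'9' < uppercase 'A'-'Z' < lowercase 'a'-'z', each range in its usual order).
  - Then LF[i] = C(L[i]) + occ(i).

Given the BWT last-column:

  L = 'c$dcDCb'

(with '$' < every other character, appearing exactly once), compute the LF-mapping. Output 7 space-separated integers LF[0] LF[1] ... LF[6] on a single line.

Answer: 4 0 6 5 2 1 3

Derivation:
Char counts: '$':1, 'C':1, 'D':1, 'b':1, 'c':2, 'd':1
C (first-col start): C('$')=0, C('C')=1, C('D')=2, C('b')=3, C('c')=4, C('d')=6
L[0]='c': occ=0, LF[0]=C('c')+0=4+0=4
L[1]='$': occ=0, LF[1]=C('$')+0=0+0=0
L[2]='d': occ=0, LF[2]=C('d')+0=6+0=6
L[3]='c': occ=1, LF[3]=C('c')+1=4+1=5
L[4]='D': occ=0, LF[4]=C('D')+0=2+0=2
L[5]='C': occ=0, LF[5]=C('C')+0=1+0=1
L[6]='b': occ=0, LF[6]=C('b')+0=3+0=3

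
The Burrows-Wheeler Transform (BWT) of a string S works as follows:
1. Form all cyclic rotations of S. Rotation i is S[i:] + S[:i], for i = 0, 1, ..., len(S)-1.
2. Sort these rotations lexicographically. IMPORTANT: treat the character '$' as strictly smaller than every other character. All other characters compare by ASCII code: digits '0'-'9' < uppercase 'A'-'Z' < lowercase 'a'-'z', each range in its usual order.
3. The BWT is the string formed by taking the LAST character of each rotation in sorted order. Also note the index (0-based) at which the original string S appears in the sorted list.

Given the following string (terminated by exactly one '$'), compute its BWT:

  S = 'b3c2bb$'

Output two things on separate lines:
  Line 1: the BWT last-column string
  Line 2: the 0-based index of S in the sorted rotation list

Answer: bcbb$23
4

Derivation:
All 7 rotations (rotation i = S[i:]+S[:i]):
  rot[0] = b3c2bb$
  rot[1] = 3c2bb$b
  rot[2] = c2bb$b3
  rot[3] = 2bb$b3c
  rot[4] = bb$b3c2
  rot[5] = b$b3c2b
  rot[6] = $b3c2bb
Sorted (with $ < everything):
  sorted[0] = $b3c2bb  (last char: 'b')
  sorted[1] = 2bb$b3c  (last char: 'c')
  sorted[2] = 3c2bb$b  (last char: 'b')
  sorted[3] = b$b3c2b  (last char: 'b')
  sorted[4] = b3c2bb$  (last char: '$')
  sorted[5] = bb$b3c2  (last char: '2')
  sorted[6] = c2bb$b3  (last char: '3')
Last column: bcbb$23
Original string S is at sorted index 4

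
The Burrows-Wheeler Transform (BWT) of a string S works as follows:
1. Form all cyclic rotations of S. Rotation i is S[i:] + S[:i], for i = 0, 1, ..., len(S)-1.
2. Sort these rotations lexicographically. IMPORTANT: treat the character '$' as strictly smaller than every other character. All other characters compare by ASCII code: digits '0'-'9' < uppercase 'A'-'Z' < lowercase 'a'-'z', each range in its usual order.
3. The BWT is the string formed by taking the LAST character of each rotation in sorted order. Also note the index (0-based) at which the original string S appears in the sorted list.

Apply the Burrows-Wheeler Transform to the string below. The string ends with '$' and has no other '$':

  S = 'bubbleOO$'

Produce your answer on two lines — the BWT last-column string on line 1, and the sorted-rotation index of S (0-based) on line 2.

All 9 rotations (rotation i = S[i:]+S[:i]):
  rot[0] = bubbleOO$
  rot[1] = ubbleOO$b
  rot[2] = bbleOO$bu
  rot[3] = bleOO$bub
  rot[4] = leOO$bubb
  rot[5] = eOO$bubbl
  rot[6] = OO$bubble
  rot[7] = O$bubbleO
  rot[8] = $bubbleOO
Sorted (with $ < everything):
  sorted[0] = $bubbleOO  (last char: 'O')
  sorted[1] = O$bubbleO  (last char: 'O')
  sorted[2] = OO$bubble  (last char: 'e')
  sorted[3] = bbleOO$bu  (last char: 'u')
  sorted[4] = bleOO$bub  (last char: 'b')
  sorted[5] = bubbleOO$  (last char: '$')
  sorted[6] = eOO$bubbl  (last char: 'l')
  sorted[7] = leOO$bubb  (last char: 'b')
  sorted[8] = ubbleOO$b  (last char: 'b')
Last column: OOeub$lbb
Original string S is at sorted index 5

Answer: OOeub$lbb
5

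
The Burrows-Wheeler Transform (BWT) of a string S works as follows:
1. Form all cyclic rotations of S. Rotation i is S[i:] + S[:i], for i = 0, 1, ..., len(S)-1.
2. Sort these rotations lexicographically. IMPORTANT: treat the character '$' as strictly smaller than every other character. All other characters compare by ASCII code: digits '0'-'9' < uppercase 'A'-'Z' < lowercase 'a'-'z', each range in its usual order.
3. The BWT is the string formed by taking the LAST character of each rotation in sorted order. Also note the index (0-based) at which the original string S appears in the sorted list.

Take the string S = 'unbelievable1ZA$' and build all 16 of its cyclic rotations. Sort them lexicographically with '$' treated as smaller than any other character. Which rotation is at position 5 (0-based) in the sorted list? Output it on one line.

Answer: believable1ZA$un

Derivation:
All 16 rotations (rotation i = S[i:]+S[:i]):
  rot[0] = unbelievable1ZA$
  rot[1] = nbelievable1ZA$u
  rot[2] = believable1ZA$un
  rot[3] = elievable1ZA$unb
  rot[4] = lievable1ZA$unbe
  rot[5] = ievable1ZA$unbel
  rot[6] = evable1ZA$unbeli
  rot[7] = vable1ZA$unbelie
  rot[8] = able1ZA$unbeliev
  rot[9] = ble1ZA$unbelieva
  rot[10] = le1ZA$unbelievab
  rot[11] = e1ZA$unbelievabl
  rot[12] = 1ZA$unbelievable
  rot[13] = ZA$unbelievable1
  rot[14] = A$unbelievable1Z
  rot[15] = $unbelievable1ZA
Sorted (with $ < everything):
  sorted[0] = $unbelievable1ZA
  sorted[1] = 1ZA$unbelievable
  sorted[2] = A$unbelievable1Z
  sorted[3] = ZA$unbelievable1
  sorted[4] = able1ZA$unbeliev
  sorted[5] = believable1ZA$un
  sorted[6] = ble1ZA$unbelieva
  sorted[7] = e1ZA$unbelievabl
  sorted[8] = elievable1ZA$unb
  sorted[9] = evable1ZA$unbeli
  sorted[10] = ievable1ZA$unbel
  sorted[11] = le1ZA$unbelievab
  sorted[12] = lievable1ZA$unbe
  sorted[13] = nbelievable1ZA$u
  sorted[14] = unbelievable1ZA$
  sorted[15] = vable1ZA$unbelie
sorted[5] = believable1ZA$un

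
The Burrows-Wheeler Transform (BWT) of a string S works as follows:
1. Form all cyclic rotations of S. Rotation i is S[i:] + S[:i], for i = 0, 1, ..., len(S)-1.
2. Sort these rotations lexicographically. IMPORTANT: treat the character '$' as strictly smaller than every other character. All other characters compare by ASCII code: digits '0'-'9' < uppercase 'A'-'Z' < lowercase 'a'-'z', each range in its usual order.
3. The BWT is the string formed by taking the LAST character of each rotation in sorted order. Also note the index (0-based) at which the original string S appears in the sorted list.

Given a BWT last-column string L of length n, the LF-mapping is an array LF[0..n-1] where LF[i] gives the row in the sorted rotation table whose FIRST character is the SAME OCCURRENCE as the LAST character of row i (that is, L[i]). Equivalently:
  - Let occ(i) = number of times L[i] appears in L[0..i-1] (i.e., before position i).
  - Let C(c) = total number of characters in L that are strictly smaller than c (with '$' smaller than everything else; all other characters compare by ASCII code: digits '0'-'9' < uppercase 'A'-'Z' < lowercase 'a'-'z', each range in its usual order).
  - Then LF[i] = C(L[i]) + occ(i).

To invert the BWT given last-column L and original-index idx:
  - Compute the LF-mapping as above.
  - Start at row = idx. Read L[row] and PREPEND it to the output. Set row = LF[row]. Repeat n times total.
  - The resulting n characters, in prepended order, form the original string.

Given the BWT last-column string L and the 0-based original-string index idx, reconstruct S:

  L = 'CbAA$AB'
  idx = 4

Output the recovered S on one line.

LF mapping: 5 6 1 2 0 3 4
Walk LF starting at row 4, prepending L[row]:
  step 1: row=4, L[4]='$', prepend. Next row=LF[4]=0
  step 2: row=0, L[0]='C', prepend. Next row=LF[0]=5
  step 3: row=5, L[5]='A', prepend. Next row=LF[5]=3
  step 4: row=3, L[3]='A', prepend. Next row=LF[3]=2
  step 5: row=2, L[2]='A', prepend. Next row=LF[2]=1
  step 6: row=1, L[1]='b', prepend. Next row=LF[1]=6
  step 7: row=6, L[6]='B', prepend. Next row=LF[6]=4
Reversed output: BbAAAC$

Answer: BbAAAC$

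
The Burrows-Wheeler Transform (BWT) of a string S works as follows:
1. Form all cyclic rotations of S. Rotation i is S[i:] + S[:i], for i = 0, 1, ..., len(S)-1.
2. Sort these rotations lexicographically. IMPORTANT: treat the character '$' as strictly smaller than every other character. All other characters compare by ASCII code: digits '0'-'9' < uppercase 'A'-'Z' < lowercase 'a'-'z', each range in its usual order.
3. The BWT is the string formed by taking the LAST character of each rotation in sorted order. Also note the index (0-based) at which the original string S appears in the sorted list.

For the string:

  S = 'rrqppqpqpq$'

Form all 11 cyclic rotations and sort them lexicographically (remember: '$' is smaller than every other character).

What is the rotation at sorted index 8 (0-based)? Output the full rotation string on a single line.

Answer: qpqpq$rrqpp

Derivation:
All 11 rotations (rotation i = S[i:]+S[:i]):
  rot[0] = rrqppqpqpq$
  rot[1] = rqppqpqpq$r
  rot[2] = qppqpqpq$rr
  rot[3] = ppqpqpq$rrq
  rot[4] = pqpqpq$rrqp
  rot[5] = qpqpq$rrqpp
  rot[6] = pqpq$rrqppq
  rot[7] = qpq$rrqppqp
  rot[8] = pq$rrqppqpq
  rot[9] = q$rrqppqpqp
  rot[10] = $rrqppqpqpq
Sorted (with $ < everything):
  sorted[0] = $rrqppqpqpq
  sorted[1] = ppqpqpq$rrq
  sorted[2] = pq$rrqppqpq
  sorted[3] = pqpq$rrqppq
  sorted[4] = pqpqpq$rrqp
  sorted[5] = q$rrqppqpqp
  sorted[6] = qppqpqpq$rr
  sorted[7] = qpq$rrqppqp
  sorted[8] = qpqpq$rrqpp
  sorted[9] = rqppqpqpq$r
  sorted[10] = rrqppqpqpq$
sorted[8] = qpqpq$rrqpp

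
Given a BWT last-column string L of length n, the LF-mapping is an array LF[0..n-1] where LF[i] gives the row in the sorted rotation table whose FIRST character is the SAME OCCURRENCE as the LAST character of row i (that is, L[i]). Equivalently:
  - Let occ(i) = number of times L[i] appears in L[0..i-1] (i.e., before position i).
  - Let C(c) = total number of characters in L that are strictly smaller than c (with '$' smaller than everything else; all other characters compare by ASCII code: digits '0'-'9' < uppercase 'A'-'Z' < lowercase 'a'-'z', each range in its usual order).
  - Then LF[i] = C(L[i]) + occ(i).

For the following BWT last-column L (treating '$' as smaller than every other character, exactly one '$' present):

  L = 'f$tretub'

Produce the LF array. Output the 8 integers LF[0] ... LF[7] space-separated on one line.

Char counts: '$':1, 'b':1, 'e':1, 'f':1, 'r':1, 't':2, 'u':1
C (first-col start): C('$')=0, C('b')=1, C('e')=2, C('f')=3, C('r')=4, C('t')=5, C('u')=7
L[0]='f': occ=0, LF[0]=C('f')+0=3+0=3
L[1]='$': occ=0, LF[1]=C('$')+0=0+0=0
L[2]='t': occ=0, LF[2]=C('t')+0=5+0=5
L[3]='r': occ=0, LF[3]=C('r')+0=4+0=4
L[4]='e': occ=0, LF[4]=C('e')+0=2+0=2
L[5]='t': occ=1, LF[5]=C('t')+1=5+1=6
L[6]='u': occ=0, LF[6]=C('u')+0=7+0=7
L[7]='b': occ=0, LF[7]=C('b')+0=1+0=1

Answer: 3 0 5 4 2 6 7 1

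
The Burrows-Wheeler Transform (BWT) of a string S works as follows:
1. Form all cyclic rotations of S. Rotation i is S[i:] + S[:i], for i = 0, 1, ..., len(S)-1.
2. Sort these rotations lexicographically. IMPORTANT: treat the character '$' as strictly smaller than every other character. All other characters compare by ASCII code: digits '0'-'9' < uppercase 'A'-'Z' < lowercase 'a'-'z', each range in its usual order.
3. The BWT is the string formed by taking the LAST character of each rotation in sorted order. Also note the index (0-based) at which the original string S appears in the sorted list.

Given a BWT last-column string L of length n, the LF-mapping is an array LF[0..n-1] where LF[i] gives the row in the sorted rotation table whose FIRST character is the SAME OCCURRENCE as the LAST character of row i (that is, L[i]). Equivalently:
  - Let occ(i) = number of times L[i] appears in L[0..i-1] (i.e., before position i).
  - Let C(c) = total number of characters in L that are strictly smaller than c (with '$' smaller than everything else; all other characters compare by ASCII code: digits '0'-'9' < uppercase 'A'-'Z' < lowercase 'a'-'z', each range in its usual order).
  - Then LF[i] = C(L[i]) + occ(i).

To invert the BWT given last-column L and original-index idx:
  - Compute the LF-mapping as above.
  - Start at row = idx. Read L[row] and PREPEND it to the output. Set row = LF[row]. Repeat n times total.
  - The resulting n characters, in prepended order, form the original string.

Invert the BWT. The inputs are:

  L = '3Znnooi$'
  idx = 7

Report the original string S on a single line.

LF mapping: 1 2 4 5 6 7 3 0
Walk LF starting at row 7, prepending L[row]:
  step 1: row=7, L[7]='$', prepend. Next row=LF[7]=0
  step 2: row=0, L[0]='3', prepend. Next row=LF[0]=1
  step 3: row=1, L[1]='Z', prepend. Next row=LF[1]=2
  step 4: row=2, L[2]='n', prepend. Next row=LF[2]=4
  step 5: row=4, L[4]='o', prepend. Next row=LF[4]=6
  step 6: row=6, L[6]='i', prepend. Next row=LF[6]=3
  step 7: row=3, L[3]='n', prepend. Next row=LF[3]=5
  step 8: row=5, L[5]='o', prepend. Next row=LF[5]=7
Reversed output: onionZ3$

Answer: onionZ3$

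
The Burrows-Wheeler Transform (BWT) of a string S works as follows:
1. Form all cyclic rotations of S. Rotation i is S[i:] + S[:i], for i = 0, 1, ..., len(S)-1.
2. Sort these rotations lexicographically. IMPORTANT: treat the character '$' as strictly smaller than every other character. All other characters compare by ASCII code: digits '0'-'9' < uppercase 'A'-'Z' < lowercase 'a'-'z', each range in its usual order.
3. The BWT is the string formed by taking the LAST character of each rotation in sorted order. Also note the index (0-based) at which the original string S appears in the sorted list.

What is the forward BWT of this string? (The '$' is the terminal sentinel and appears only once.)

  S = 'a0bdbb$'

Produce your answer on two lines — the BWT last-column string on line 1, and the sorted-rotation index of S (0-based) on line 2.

All 7 rotations (rotation i = S[i:]+S[:i]):
  rot[0] = a0bdbb$
  rot[1] = 0bdbb$a
  rot[2] = bdbb$a0
  rot[3] = dbb$a0b
  rot[4] = bb$a0bd
  rot[5] = b$a0bdb
  rot[6] = $a0bdbb
Sorted (with $ < everything):
  sorted[0] = $a0bdbb  (last char: 'b')
  sorted[1] = 0bdbb$a  (last char: 'a')
  sorted[2] = a0bdbb$  (last char: '$')
  sorted[3] = b$a0bdb  (last char: 'b')
  sorted[4] = bb$a0bd  (last char: 'd')
  sorted[5] = bdbb$a0  (last char: '0')
  sorted[6] = dbb$a0b  (last char: 'b')
Last column: ba$bd0b
Original string S is at sorted index 2

Answer: ba$bd0b
2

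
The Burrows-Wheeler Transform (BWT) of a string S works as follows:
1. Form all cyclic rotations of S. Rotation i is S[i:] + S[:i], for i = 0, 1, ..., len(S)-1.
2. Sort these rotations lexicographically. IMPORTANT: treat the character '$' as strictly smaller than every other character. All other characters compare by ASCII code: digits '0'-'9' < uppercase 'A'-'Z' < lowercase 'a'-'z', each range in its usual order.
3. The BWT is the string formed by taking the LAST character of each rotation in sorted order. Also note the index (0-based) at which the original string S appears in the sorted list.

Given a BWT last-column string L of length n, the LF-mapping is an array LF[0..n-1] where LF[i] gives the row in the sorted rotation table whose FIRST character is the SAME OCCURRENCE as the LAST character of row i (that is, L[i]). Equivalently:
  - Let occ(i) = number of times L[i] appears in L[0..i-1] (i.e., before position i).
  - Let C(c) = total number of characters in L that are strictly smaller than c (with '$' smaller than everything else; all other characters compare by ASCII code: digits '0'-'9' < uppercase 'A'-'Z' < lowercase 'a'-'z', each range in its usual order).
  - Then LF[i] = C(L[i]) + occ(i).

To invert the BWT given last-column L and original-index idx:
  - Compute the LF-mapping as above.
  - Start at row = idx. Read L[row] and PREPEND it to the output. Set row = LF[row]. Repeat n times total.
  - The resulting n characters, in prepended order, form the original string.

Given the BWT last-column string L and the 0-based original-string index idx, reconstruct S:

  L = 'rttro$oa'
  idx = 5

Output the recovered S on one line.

Answer: rotator$

Derivation:
LF mapping: 4 6 7 5 2 0 3 1
Walk LF starting at row 5, prepending L[row]:
  step 1: row=5, L[5]='$', prepend. Next row=LF[5]=0
  step 2: row=0, L[0]='r', prepend. Next row=LF[0]=4
  step 3: row=4, L[4]='o', prepend. Next row=LF[4]=2
  step 4: row=2, L[2]='t', prepend. Next row=LF[2]=7
  step 5: row=7, L[7]='a', prepend. Next row=LF[7]=1
  step 6: row=1, L[1]='t', prepend. Next row=LF[1]=6
  step 7: row=6, L[6]='o', prepend. Next row=LF[6]=3
  step 8: row=3, L[3]='r', prepend. Next row=LF[3]=5
Reversed output: rotator$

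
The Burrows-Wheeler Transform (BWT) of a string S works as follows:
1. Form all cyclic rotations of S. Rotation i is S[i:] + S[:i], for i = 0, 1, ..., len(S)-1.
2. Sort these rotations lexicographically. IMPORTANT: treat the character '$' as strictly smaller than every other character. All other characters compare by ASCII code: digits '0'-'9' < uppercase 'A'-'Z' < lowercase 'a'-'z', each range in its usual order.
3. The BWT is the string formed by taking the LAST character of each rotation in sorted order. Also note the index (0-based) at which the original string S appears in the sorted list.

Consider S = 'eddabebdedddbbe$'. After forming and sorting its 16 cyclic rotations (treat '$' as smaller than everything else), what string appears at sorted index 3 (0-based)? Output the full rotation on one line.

All 16 rotations (rotation i = S[i:]+S[:i]):
  rot[0] = eddabebdedddbbe$
  rot[1] = ddabebdedddbbe$e
  rot[2] = dabebdedddbbe$ed
  rot[3] = abebdedddbbe$edd
  rot[4] = bebdedddbbe$edda
  rot[5] = ebdedddbbe$eddab
  rot[6] = bdedddbbe$eddabe
  rot[7] = dedddbbe$eddabeb
  rot[8] = edddbbe$eddabebd
  rot[9] = dddbbe$eddabebde
  rot[10] = ddbbe$eddabebded
  rot[11] = dbbe$eddabebdedd
  rot[12] = bbe$eddabebdeddd
  rot[13] = be$eddabebdedddb
  rot[14] = e$eddabebdedddbb
  rot[15] = $eddabebdedddbbe
Sorted (with $ < everything):
  sorted[0] = $eddabebdedddbbe
  sorted[1] = abebdedddbbe$edd
  sorted[2] = bbe$eddabebdeddd
  sorted[3] = bdedddbbe$eddabe
  sorted[4] = be$eddabebdedddb
  sorted[5] = bebdedddbbe$edda
  sorted[6] = dabebdedddbbe$ed
  sorted[7] = dbbe$eddabebdedd
  sorted[8] = ddabebdedddbbe$e
  sorted[9] = ddbbe$eddabebded
  sorted[10] = dddbbe$eddabebde
  sorted[11] = dedddbbe$eddabeb
  sorted[12] = e$eddabebdedddbb
  sorted[13] = ebdedddbbe$eddab
  sorted[14] = eddabebdedddbbe$
  sorted[15] = edddbbe$eddabebd
sorted[3] = bdedddbbe$eddabe

Answer: bdedddbbe$eddabe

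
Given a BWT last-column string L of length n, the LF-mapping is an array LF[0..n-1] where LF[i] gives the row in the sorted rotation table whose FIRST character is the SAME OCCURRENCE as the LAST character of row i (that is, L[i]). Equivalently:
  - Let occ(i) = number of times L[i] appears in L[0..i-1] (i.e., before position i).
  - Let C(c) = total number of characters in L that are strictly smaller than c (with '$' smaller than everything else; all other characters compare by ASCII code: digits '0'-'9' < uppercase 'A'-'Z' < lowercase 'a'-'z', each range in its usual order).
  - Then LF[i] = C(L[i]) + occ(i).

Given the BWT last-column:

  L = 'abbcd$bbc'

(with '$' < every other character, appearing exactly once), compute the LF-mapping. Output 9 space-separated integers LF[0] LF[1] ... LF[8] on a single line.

Answer: 1 2 3 6 8 0 4 5 7

Derivation:
Char counts: '$':1, 'a':1, 'b':4, 'c':2, 'd':1
C (first-col start): C('$')=0, C('a')=1, C('b')=2, C('c')=6, C('d')=8
L[0]='a': occ=0, LF[0]=C('a')+0=1+0=1
L[1]='b': occ=0, LF[1]=C('b')+0=2+0=2
L[2]='b': occ=1, LF[2]=C('b')+1=2+1=3
L[3]='c': occ=0, LF[3]=C('c')+0=6+0=6
L[4]='d': occ=0, LF[4]=C('d')+0=8+0=8
L[5]='$': occ=0, LF[5]=C('$')+0=0+0=0
L[6]='b': occ=2, LF[6]=C('b')+2=2+2=4
L[7]='b': occ=3, LF[7]=C('b')+3=2+3=5
L[8]='c': occ=1, LF[8]=C('c')+1=6+1=7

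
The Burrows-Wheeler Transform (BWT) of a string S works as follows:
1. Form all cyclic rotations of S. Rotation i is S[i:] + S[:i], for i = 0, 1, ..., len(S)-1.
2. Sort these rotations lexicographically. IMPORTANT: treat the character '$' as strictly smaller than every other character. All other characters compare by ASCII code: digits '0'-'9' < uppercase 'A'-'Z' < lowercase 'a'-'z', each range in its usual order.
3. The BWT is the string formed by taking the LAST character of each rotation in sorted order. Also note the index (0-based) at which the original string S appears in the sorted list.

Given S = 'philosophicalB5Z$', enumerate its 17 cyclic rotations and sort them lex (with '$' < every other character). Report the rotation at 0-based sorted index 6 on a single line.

All 17 rotations (rotation i = S[i:]+S[:i]):
  rot[0] = philosophicalB5Z$
  rot[1] = hilosophicalB5Z$p
  rot[2] = ilosophicalB5Z$ph
  rot[3] = losophicalB5Z$phi
  rot[4] = osophicalB5Z$phil
  rot[5] = sophicalB5Z$philo
  rot[6] = ophicalB5Z$philos
  rot[7] = phicalB5Z$philoso
  rot[8] = hicalB5Z$philosop
  rot[9] = icalB5Z$philosoph
  rot[10] = calB5Z$philosophi
  rot[11] = alB5Z$philosophic
  rot[12] = lB5Z$philosophica
  rot[13] = B5Z$philosophical
  rot[14] = 5Z$philosophicalB
  rot[15] = Z$philosophicalB5
  rot[16] = $philosophicalB5Z
Sorted (with $ < everything):
  sorted[0] = $philosophicalB5Z
  sorted[1] = 5Z$philosophicalB
  sorted[2] = B5Z$philosophical
  sorted[3] = Z$philosophicalB5
  sorted[4] = alB5Z$philosophic
  sorted[5] = calB5Z$philosophi
  sorted[6] = hicalB5Z$philosop
  sorted[7] = hilosophicalB5Z$p
  sorted[8] = icalB5Z$philosoph
  sorted[9] = ilosophicalB5Z$ph
  sorted[10] = lB5Z$philosophica
  sorted[11] = losophicalB5Z$phi
  sorted[12] = ophicalB5Z$philos
  sorted[13] = osophicalB5Z$phil
  sorted[14] = phicalB5Z$philoso
  sorted[15] = philosophicalB5Z$
  sorted[16] = sophicalB5Z$philo
sorted[6] = hicalB5Z$philosop

Answer: hicalB5Z$philosop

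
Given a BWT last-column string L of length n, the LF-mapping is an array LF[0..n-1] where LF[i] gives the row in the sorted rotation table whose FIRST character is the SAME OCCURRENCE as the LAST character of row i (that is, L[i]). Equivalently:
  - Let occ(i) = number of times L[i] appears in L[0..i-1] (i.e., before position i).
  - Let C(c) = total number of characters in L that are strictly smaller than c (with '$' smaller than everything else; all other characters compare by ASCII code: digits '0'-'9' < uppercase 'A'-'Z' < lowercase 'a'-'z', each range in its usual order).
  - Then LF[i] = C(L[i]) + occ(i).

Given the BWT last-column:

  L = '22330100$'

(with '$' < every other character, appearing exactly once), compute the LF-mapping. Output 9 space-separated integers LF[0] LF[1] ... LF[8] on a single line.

Char counts: '$':1, '0':3, '1':1, '2':2, '3':2
C (first-col start): C('$')=0, C('0')=1, C('1')=4, C('2')=5, C('3')=7
L[0]='2': occ=0, LF[0]=C('2')+0=5+0=5
L[1]='2': occ=1, LF[1]=C('2')+1=5+1=6
L[2]='3': occ=0, LF[2]=C('3')+0=7+0=7
L[3]='3': occ=1, LF[3]=C('3')+1=7+1=8
L[4]='0': occ=0, LF[4]=C('0')+0=1+0=1
L[5]='1': occ=0, LF[5]=C('1')+0=4+0=4
L[6]='0': occ=1, LF[6]=C('0')+1=1+1=2
L[7]='0': occ=2, LF[7]=C('0')+2=1+2=3
L[8]='$': occ=0, LF[8]=C('$')+0=0+0=0

Answer: 5 6 7 8 1 4 2 3 0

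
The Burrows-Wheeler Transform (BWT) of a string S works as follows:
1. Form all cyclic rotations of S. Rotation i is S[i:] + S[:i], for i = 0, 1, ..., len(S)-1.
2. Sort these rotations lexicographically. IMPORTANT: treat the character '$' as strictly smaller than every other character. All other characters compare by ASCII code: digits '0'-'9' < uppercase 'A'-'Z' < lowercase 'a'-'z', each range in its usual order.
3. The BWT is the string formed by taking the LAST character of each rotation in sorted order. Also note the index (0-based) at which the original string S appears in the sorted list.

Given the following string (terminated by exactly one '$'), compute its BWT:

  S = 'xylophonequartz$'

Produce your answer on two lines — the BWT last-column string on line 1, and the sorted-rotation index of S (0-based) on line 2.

Answer: zunpyohloearq$xt
13

Derivation:
All 16 rotations (rotation i = S[i:]+S[:i]):
  rot[0] = xylophonequartz$
  rot[1] = ylophonequartz$x
  rot[2] = lophonequartz$xy
  rot[3] = ophonequartz$xyl
  rot[4] = phonequartz$xylo
  rot[5] = honequartz$xylop
  rot[6] = onequartz$xyloph
  rot[7] = nequartz$xylopho
  rot[8] = equartz$xylophon
  rot[9] = quartz$xylophone
  rot[10] = uartz$xylophoneq
  rot[11] = artz$xylophonequ
  rot[12] = rtz$xylophonequa
  rot[13] = tz$xylophonequar
  rot[14] = z$xylophonequart
  rot[15] = $xylophonequartz
Sorted (with $ < everything):
  sorted[0] = $xylophonequartz  (last char: 'z')
  sorted[1] = artz$xylophonequ  (last char: 'u')
  sorted[2] = equartz$xylophon  (last char: 'n')
  sorted[3] = honequartz$xylop  (last char: 'p')
  sorted[4] = lophonequartz$xy  (last char: 'y')
  sorted[5] = nequartz$xylopho  (last char: 'o')
  sorted[6] = onequartz$xyloph  (last char: 'h')
  sorted[7] = ophonequartz$xyl  (last char: 'l')
  sorted[8] = phonequartz$xylo  (last char: 'o')
  sorted[9] = quartz$xylophone  (last char: 'e')
  sorted[10] = rtz$xylophonequa  (last char: 'a')
  sorted[11] = tz$xylophonequar  (last char: 'r')
  sorted[12] = uartz$xylophoneq  (last char: 'q')
  sorted[13] = xylophonequartz$  (last char: '$')
  sorted[14] = ylophonequartz$x  (last char: 'x')
  sorted[15] = z$xylophonequart  (last char: 't')
Last column: zunpyohloearq$xt
Original string S is at sorted index 13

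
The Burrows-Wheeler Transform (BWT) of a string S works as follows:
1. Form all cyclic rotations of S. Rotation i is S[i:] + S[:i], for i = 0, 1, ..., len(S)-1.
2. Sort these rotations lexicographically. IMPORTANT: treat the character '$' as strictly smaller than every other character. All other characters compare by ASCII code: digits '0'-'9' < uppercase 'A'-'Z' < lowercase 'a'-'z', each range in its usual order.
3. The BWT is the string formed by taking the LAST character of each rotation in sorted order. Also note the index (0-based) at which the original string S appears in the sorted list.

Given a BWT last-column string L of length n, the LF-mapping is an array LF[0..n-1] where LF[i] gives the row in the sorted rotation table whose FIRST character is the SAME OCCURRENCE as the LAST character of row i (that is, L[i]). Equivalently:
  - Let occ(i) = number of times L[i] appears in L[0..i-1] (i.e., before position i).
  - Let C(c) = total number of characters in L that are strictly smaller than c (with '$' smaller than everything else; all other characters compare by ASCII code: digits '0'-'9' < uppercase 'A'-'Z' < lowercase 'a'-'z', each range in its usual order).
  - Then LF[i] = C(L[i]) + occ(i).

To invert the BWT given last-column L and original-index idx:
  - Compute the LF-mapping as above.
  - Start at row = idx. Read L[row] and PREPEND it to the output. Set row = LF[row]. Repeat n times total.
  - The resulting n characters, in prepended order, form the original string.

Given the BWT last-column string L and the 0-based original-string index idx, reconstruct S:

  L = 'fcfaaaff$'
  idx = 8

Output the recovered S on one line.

Answer: fffacaaf$

Derivation:
LF mapping: 5 4 6 1 2 3 7 8 0
Walk LF starting at row 8, prepending L[row]:
  step 1: row=8, L[8]='$', prepend. Next row=LF[8]=0
  step 2: row=0, L[0]='f', prepend. Next row=LF[0]=5
  step 3: row=5, L[5]='a', prepend. Next row=LF[5]=3
  step 4: row=3, L[3]='a', prepend. Next row=LF[3]=1
  step 5: row=1, L[1]='c', prepend. Next row=LF[1]=4
  step 6: row=4, L[4]='a', prepend. Next row=LF[4]=2
  step 7: row=2, L[2]='f', prepend. Next row=LF[2]=6
  step 8: row=6, L[6]='f', prepend. Next row=LF[6]=7
  step 9: row=7, L[7]='f', prepend. Next row=LF[7]=8
Reversed output: fffacaaf$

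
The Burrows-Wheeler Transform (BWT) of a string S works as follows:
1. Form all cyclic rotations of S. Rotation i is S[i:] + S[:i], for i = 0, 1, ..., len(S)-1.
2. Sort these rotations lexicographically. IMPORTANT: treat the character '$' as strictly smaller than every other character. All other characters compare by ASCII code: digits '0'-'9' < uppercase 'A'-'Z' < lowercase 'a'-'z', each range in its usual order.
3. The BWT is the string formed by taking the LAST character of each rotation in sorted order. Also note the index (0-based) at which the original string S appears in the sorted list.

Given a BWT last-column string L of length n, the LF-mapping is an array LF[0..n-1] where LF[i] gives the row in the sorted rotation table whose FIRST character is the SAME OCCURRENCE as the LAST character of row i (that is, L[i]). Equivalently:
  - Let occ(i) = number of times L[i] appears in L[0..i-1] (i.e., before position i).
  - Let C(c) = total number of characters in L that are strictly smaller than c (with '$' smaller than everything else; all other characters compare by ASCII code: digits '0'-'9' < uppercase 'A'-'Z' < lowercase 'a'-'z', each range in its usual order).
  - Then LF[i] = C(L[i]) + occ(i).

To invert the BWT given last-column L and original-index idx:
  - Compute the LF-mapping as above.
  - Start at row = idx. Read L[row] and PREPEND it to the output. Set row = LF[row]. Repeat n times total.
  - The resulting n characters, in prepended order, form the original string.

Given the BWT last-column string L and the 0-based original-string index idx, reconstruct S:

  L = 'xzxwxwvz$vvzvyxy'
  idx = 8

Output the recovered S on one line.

LF mapping: 7 13 8 5 9 6 1 14 0 2 3 15 4 11 10 12
Walk LF starting at row 8, prepending L[row]:
  step 1: row=8, L[8]='$', prepend. Next row=LF[8]=0
  step 2: row=0, L[0]='x', prepend. Next row=LF[0]=7
  step 3: row=7, L[7]='z', prepend. Next row=LF[7]=14
  step 4: row=14, L[14]='x', prepend. Next row=LF[14]=10
  step 5: row=10, L[10]='v', prepend. Next row=LF[10]=3
  step 6: row=3, L[3]='w', prepend. Next row=LF[3]=5
  step 7: row=5, L[5]='w', prepend. Next row=LF[5]=6
  step 8: row=6, L[6]='v', prepend. Next row=LF[6]=1
  step 9: row=1, L[1]='z', prepend. Next row=LF[1]=13
  step 10: row=13, L[13]='y', prepend. Next row=LF[13]=11
  step 11: row=11, L[11]='z', prepend. Next row=LF[11]=15
  step 12: row=15, L[15]='y', prepend. Next row=LF[15]=12
  step 13: row=12, L[12]='v', prepend. Next row=LF[12]=4
  step 14: row=4, L[4]='x', prepend. Next row=LF[4]=9
  step 15: row=9, L[9]='v', prepend. Next row=LF[9]=2
  step 16: row=2, L[2]='x', prepend. Next row=LF[2]=8
Reversed output: xvxvyzyzvwwvxzx$

Answer: xvxvyzyzvwwvxzx$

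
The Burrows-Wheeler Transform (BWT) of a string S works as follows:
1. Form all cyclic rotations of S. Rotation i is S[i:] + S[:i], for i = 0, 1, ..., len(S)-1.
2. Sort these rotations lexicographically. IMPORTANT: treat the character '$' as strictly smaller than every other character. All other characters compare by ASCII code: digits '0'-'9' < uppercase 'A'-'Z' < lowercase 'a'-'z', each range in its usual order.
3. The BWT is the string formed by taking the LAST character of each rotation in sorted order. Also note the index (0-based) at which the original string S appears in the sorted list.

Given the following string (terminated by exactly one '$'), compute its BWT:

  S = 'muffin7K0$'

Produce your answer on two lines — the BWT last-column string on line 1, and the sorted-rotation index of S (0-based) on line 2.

Answer: 0Kn7uff$im
7

Derivation:
All 10 rotations (rotation i = S[i:]+S[:i]):
  rot[0] = muffin7K0$
  rot[1] = uffin7K0$m
  rot[2] = ffin7K0$mu
  rot[3] = fin7K0$muf
  rot[4] = in7K0$muff
  rot[5] = n7K0$muffi
  rot[6] = 7K0$muffin
  rot[7] = K0$muffin7
  rot[8] = 0$muffin7K
  rot[9] = $muffin7K0
Sorted (with $ < everything):
  sorted[0] = $muffin7K0  (last char: '0')
  sorted[1] = 0$muffin7K  (last char: 'K')
  sorted[2] = 7K0$muffin  (last char: 'n')
  sorted[3] = K0$muffin7  (last char: '7')
  sorted[4] = ffin7K0$mu  (last char: 'u')
  sorted[5] = fin7K0$muf  (last char: 'f')
  sorted[6] = in7K0$muff  (last char: 'f')
  sorted[7] = muffin7K0$  (last char: '$')
  sorted[8] = n7K0$muffi  (last char: 'i')
  sorted[9] = uffin7K0$m  (last char: 'm')
Last column: 0Kn7uff$im
Original string S is at sorted index 7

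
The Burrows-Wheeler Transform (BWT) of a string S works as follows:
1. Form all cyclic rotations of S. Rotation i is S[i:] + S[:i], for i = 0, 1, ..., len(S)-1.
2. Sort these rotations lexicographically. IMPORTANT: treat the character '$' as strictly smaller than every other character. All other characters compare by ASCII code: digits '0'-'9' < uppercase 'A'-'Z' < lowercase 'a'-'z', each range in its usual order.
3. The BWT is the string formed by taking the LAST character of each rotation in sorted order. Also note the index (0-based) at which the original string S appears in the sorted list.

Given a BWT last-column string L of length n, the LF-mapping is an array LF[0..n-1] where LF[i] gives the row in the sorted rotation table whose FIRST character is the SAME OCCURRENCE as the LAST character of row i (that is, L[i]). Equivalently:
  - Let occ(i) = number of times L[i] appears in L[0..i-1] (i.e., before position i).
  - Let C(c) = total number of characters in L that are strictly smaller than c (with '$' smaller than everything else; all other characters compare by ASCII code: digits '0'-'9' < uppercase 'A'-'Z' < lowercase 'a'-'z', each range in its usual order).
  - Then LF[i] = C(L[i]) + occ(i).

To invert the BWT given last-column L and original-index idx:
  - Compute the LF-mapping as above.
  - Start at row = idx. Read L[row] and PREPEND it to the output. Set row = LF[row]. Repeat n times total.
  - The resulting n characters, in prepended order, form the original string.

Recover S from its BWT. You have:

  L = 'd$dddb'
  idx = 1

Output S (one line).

Answer: bdddd$

Derivation:
LF mapping: 2 0 3 4 5 1
Walk LF starting at row 1, prepending L[row]:
  step 1: row=1, L[1]='$', prepend. Next row=LF[1]=0
  step 2: row=0, L[0]='d', prepend. Next row=LF[0]=2
  step 3: row=2, L[2]='d', prepend. Next row=LF[2]=3
  step 4: row=3, L[3]='d', prepend. Next row=LF[3]=4
  step 5: row=4, L[4]='d', prepend. Next row=LF[4]=5
  step 6: row=5, L[5]='b', prepend. Next row=LF[5]=1
Reversed output: bdddd$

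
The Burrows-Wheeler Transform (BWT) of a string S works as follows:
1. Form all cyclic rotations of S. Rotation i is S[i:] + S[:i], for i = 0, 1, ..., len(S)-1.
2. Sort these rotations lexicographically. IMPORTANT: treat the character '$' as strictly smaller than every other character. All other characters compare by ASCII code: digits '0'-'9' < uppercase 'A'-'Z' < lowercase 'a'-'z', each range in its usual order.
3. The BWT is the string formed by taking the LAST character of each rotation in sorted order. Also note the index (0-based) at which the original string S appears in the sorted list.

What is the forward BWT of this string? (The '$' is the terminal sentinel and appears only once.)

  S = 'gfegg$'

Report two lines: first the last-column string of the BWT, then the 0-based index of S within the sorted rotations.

Answer: gfgg$e
4

Derivation:
All 6 rotations (rotation i = S[i:]+S[:i]):
  rot[0] = gfegg$
  rot[1] = fegg$g
  rot[2] = egg$gf
  rot[3] = gg$gfe
  rot[4] = g$gfeg
  rot[5] = $gfegg
Sorted (with $ < everything):
  sorted[0] = $gfegg  (last char: 'g')
  sorted[1] = egg$gf  (last char: 'f')
  sorted[2] = fegg$g  (last char: 'g')
  sorted[3] = g$gfeg  (last char: 'g')
  sorted[4] = gfegg$  (last char: '$')
  sorted[5] = gg$gfe  (last char: 'e')
Last column: gfgg$e
Original string S is at sorted index 4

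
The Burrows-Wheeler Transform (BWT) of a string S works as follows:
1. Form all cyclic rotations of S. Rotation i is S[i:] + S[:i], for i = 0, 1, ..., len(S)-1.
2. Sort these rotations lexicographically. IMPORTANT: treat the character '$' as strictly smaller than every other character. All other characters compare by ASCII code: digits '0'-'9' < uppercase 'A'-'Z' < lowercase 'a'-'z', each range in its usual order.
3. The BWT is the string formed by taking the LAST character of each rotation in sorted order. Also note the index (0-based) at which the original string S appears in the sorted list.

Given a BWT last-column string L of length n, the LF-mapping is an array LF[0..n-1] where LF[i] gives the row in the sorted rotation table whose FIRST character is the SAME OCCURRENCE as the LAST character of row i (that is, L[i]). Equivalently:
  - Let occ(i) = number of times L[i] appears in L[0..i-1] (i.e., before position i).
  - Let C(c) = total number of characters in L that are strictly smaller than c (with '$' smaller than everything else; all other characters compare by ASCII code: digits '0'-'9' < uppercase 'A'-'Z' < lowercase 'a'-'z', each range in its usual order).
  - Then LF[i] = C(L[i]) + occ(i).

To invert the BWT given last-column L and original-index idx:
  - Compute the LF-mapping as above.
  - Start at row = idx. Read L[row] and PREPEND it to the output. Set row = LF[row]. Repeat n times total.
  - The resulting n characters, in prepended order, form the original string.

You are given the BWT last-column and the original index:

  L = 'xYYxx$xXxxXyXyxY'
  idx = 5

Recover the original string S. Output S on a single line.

Answer: YXxYyxyxxXxxYXx$

Derivation:
LF mapping: 7 4 5 8 9 0 10 1 11 12 2 14 3 15 13 6
Walk LF starting at row 5, prepending L[row]:
  step 1: row=5, L[5]='$', prepend. Next row=LF[5]=0
  step 2: row=0, L[0]='x', prepend. Next row=LF[0]=7
  step 3: row=7, L[7]='X', prepend. Next row=LF[7]=1
  step 4: row=1, L[1]='Y', prepend. Next row=LF[1]=4
  step 5: row=4, L[4]='x', prepend. Next row=LF[4]=9
  step 6: row=9, L[9]='x', prepend. Next row=LF[9]=12
  step 7: row=12, L[12]='X', prepend. Next row=LF[12]=3
  step 8: row=3, L[3]='x', prepend. Next row=LF[3]=8
  step 9: row=8, L[8]='x', prepend. Next row=LF[8]=11
  step 10: row=11, L[11]='y', prepend. Next row=LF[11]=14
  step 11: row=14, L[14]='x', prepend. Next row=LF[14]=13
  step 12: row=13, L[13]='y', prepend. Next row=LF[13]=15
  step 13: row=15, L[15]='Y', prepend. Next row=LF[15]=6
  step 14: row=6, L[6]='x', prepend. Next row=LF[6]=10
  step 15: row=10, L[10]='X', prepend. Next row=LF[10]=2
  step 16: row=2, L[2]='Y', prepend. Next row=LF[2]=5
Reversed output: YXxYyxyxxXxxYXx$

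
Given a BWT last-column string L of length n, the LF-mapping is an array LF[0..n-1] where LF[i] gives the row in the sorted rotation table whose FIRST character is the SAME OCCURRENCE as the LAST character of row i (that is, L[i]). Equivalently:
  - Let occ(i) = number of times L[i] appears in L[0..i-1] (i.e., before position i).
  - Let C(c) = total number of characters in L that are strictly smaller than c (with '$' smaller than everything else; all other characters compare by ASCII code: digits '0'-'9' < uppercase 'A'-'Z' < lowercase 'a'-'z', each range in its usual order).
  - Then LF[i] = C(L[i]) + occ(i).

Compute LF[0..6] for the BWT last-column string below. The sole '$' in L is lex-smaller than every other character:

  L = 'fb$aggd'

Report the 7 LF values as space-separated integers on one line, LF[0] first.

Char counts: '$':1, 'a':1, 'b':1, 'd':1, 'f':1, 'g':2
C (first-col start): C('$')=0, C('a')=1, C('b')=2, C('d')=3, C('f')=4, C('g')=5
L[0]='f': occ=0, LF[0]=C('f')+0=4+0=4
L[1]='b': occ=0, LF[1]=C('b')+0=2+0=2
L[2]='$': occ=0, LF[2]=C('$')+0=0+0=0
L[3]='a': occ=0, LF[3]=C('a')+0=1+0=1
L[4]='g': occ=0, LF[4]=C('g')+0=5+0=5
L[5]='g': occ=1, LF[5]=C('g')+1=5+1=6
L[6]='d': occ=0, LF[6]=C('d')+0=3+0=3

Answer: 4 2 0 1 5 6 3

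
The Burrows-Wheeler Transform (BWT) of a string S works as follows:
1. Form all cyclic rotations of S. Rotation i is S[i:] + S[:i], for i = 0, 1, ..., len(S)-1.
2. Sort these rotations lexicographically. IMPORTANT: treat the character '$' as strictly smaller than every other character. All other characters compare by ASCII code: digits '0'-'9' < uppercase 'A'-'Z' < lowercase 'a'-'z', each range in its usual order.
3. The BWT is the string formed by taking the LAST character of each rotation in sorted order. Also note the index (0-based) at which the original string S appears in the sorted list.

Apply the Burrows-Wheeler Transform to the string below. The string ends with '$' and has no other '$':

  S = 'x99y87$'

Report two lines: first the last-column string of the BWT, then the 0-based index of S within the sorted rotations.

Answer: 78yx9$9
5

Derivation:
All 7 rotations (rotation i = S[i:]+S[:i]):
  rot[0] = x99y87$
  rot[1] = 99y87$x
  rot[2] = 9y87$x9
  rot[3] = y87$x99
  rot[4] = 87$x99y
  rot[5] = 7$x99y8
  rot[6] = $x99y87
Sorted (with $ < everything):
  sorted[0] = $x99y87  (last char: '7')
  sorted[1] = 7$x99y8  (last char: '8')
  sorted[2] = 87$x99y  (last char: 'y')
  sorted[3] = 99y87$x  (last char: 'x')
  sorted[4] = 9y87$x9  (last char: '9')
  sorted[5] = x99y87$  (last char: '$')
  sorted[6] = y87$x99  (last char: '9')
Last column: 78yx9$9
Original string S is at sorted index 5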